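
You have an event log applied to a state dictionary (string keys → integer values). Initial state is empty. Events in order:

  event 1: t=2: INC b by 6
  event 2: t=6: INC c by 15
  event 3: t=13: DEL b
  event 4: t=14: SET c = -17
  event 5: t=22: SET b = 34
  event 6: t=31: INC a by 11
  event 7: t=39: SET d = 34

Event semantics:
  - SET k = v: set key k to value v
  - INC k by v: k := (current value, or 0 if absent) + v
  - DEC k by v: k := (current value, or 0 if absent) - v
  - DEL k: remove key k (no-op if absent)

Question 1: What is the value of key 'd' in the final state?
Answer: 34

Derivation:
Track key 'd' through all 7 events:
  event 1 (t=2: INC b by 6): d unchanged
  event 2 (t=6: INC c by 15): d unchanged
  event 3 (t=13: DEL b): d unchanged
  event 4 (t=14: SET c = -17): d unchanged
  event 5 (t=22: SET b = 34): d unchanged
  event 6 (t=31: INC a by 11): d unchanged
  event 7 (t=39: SET d = 34): d (absent) -> 34
Final: d = 34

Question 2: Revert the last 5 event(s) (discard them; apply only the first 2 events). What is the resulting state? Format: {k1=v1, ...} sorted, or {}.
Keep first 2 events (discard last 5):
  after event 1 (t=2: INC b by 6): {b=6}
  after event 2 (t=6: INC c by 15): {b=6, c=15}

Answer: {b=6, c=15}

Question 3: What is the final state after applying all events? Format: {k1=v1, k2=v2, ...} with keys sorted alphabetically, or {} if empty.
Answer: {a=11, b=34, c=-17, d=34}

Derivation:
  after event 1 (t=2: INC b by 6): {b=6}
  after event 2 (t=6: INC c by 15): {b=6, c=15}
  after event 3 (t=13: DEL b): {c=15}
  after event 4 (t=14: SET c = -17): {c=-17}
  after event 5 (t=22: SET b = 34): {b=34, c=-17}
  after event 6 (t=31: INC a by 11): {a=11, b=34, c=-17}
  after event 7 (t=39: SET d = 34): {a=11, b=34, c=-17, d=34}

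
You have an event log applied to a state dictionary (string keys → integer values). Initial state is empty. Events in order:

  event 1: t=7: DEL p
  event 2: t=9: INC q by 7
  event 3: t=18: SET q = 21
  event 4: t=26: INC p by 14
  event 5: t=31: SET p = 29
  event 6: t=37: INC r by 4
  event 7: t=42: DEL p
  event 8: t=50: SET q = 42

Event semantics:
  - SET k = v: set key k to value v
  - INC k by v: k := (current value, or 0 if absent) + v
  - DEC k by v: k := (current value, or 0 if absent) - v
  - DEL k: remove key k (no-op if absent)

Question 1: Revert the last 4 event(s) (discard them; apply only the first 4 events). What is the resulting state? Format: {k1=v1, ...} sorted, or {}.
Keep first 4 events (discard last 4):
  after event 1 (t=7: DEL p): {}
  after event 2 (t=9: INC q by 7): {q=7}
  after event 3 (t=18: SET q = 21): {q=21}
  after event 4 (t=26: INC p by 14): {p=14, q=21}

Answer: {p=14, q=21}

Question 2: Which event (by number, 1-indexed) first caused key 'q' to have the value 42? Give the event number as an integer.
Answer: 8

Derivation:
Looking for first event where q becomes 42:
  event 2: q = 7
  event 3: q = 21
  event 4: q = 21
  event 5: q = 21
  event 6: q = 21
  event 7: q = 21
  event 8: q 21 -> 42  <-- first match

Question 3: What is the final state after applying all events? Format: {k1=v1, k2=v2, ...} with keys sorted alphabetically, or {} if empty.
  after event 1 (t=7: DEL p): {}
  after event 2 (t=9: INC q by 7): {q=7}
  after event 3 (t=18: SET q = 21): {q=21}
  after event 4 (t=26: INC p by 14): {p=14, q=21}
  after event 5 (t=31: SET p = 29): {p=29, q=21}
  after event 6 (t=37: INC r by 4): {p=29, q=21, r=4}
  after event 7 (t=42: DEL p): {q=21, r=4}
  after event 8 (t=50: SET q = 42): {q=42, r=4}

Answer: {q=42, r=4}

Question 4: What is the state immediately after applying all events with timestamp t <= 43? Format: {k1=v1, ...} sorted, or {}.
Apply events with t <= 43 (7 events):
  after event 1 (t=7: DEL p): {}
  after event 2 (t=9: INC q by 7): {q=7}
  after event 3 (t=18: SET q = 21): {q=21}
  after event 4 (t=26: INC p by 14): {p=14, q=21}
  after event 5 (t=31: SET p = 29): {p=29, q=21}
  after event 6 (t=37: INC r by 4): {p=29, q=21, r=4}
  after event 7 (t=42: DEL p): {q=21, r=4}

Answer: {q=21, r=4}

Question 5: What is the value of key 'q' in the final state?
Track key 'q' through all 8 events:
  event 1 (t=7: DEL p): q unchanged
  event 2 (t=9: INC q by 7): q (absent) -> 7
  event 3 (t=18: SET q = 21): q 7 -> 21
  event 4 (t=26: INC p by 14): q unchanged
  event 5 (t=31: SET p = 29): q unchanged
  event 6 (t=37: INC r by 4): q unchanged
  event 7 (t=42: DEL p): q unchanged
  event 8 (t=50: SET q = 42): q 21 -> 42
Final: q = 42

Answer: 42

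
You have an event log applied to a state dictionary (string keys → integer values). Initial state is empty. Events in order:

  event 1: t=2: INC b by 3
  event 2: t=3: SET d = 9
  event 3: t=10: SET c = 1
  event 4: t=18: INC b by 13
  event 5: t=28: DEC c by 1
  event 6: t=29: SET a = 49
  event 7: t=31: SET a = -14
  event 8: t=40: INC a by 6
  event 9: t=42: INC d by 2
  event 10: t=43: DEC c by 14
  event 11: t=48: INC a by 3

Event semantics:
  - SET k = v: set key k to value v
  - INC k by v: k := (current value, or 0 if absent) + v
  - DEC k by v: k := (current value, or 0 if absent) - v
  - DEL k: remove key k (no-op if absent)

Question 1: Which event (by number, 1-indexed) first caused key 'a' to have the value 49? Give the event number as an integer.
Looking for first event where a becomes 49:
  event 6: a (absent) -> 49  <-- first match

Answer: 6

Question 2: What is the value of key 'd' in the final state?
Track key 'd' through all 11 events:
  event 1 (t=2: INC b by 3): d unchanged
  event 2 (t=3: SET d = 9): d (absent) -> 9
  event 3 (t=10: SET c = 1): d unchanged
  event 4 (t=18: INC b by 13): d unchanged
  event 5 (t=28: DEC c by 1): d unchanged
  event 6 (t=29: SET a = 49): d unchanged
  event 7 (t=31: SET a = -14): d unchanged
  event 8 (t=40: INC a by 6): d unchanged
  event 9 (t=42: INC d by 2): d 9 -> 11
  event 10 (t=43: DEC c by 14): d unchanged
  event 11 (t=48: INC a by 3): d unchanged
Final: d = 11

Answer: 11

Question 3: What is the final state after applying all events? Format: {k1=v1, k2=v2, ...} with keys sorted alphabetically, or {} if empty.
  after event 1 (t=2: INC b by 3): {b=3}
  after event 2 (t=3: SET d = 9): {b=3, d=9}
  after event 3 (t=10: SET c = 1): {b=3, c=1, d=9}
  after event 4 (t=18: INC b by 13): {b=16, c=1, d=9}
  after event 5 (t=28: DEC c by 1): {b=16, c=0, d=9}
  after event 6 (t=29: SET a = 49): {a=49, b=16, c=0, d=9}
  after event 7 (t=31: SET a = -14): {a=-14, b=16, c=0, d=9}
  after event 8 (t=40: INC a by 6): {a=-8, b=16, c=0, d=9}
  after event 9 (t=42: INC d by 2): {a=-8, b=16, c=0, d=11}
  after event 10 (t=43: DEC c by 14): {a=-8, b=16, c=-14, d=11}
  after event 11 (t=48: INC a by 3): {a=-5, b=16, c=-14, d=11}

Answer: {a=-5, b=16, c=-14, d=11}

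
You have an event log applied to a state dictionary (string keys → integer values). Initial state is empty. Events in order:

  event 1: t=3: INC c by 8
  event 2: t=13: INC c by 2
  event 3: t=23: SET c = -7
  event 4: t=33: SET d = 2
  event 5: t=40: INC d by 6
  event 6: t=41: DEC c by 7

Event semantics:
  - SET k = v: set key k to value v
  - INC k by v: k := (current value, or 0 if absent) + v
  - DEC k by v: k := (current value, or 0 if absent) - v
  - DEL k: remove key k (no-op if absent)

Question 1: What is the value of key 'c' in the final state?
Track key 'c' through all 6 events:
  event 1 (t=3: INC c by 8): c (absent) -> 8
  event 2 (t=13: INC c by 2): c 8 -> 10
  event 3 (t=23: SET c = -7): c 10 -> -7
  event 4 (t=33: SET d = 2): c unchanged
  event 5 (t=40: INC d by 6): c unchanged
  event 6 (t=41: DEC c by 7): c -7 -> -14
Final: c = -14

Answer: -14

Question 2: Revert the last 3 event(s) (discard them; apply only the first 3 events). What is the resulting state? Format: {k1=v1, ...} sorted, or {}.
Answer: {c=-7}

Derivation:
Keep first 3 events (discard last 3):
  after event 1 (t=3: INC c by 8): {c=8}
  after event 2 (t=13: INC c by 2): {c=10}
  after event 3 (t=23: SET c = -7): {c=-7}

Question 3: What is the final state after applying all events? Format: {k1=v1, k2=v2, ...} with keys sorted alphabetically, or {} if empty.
  after event 1 (t=3: INC c by 8): {c=8}
  after event 2 (t=13: INC c by 2): {c=10}
  after event 3 (t=23: SET c = -7): {c=-7}
  after event 4 (t=33: SET d = 2): {c=-7, d=2}
  after event 5 (t=40: INC d by 6): {c=-7, d=8}
  after event 6 (t=41: DEC c by 7): {c=-14, d=8}

Answer: {c=-14, d=8}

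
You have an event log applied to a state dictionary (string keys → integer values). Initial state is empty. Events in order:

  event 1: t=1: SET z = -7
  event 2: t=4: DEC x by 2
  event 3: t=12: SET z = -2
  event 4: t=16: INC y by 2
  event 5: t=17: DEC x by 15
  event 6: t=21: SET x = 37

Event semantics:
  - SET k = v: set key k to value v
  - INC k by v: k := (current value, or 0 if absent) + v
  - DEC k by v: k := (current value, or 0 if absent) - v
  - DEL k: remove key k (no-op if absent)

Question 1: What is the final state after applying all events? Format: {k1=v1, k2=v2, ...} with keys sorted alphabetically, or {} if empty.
Answer: {x=37, y=2, z=-2}

Derivation:
  after event 1 (t=1: SET z = -7): {z=-7}
  after event 2 (t=4: DEC x by 2): {x=-2, z=-7}
  after event 3 (t=12: SET z = -2): {x=-2, z=-2}
  after event 4 (t=16: INC y by 2): {x=-2, y=2, z=-2}
  after event 5 (t=17: DEC x by 15): {x=-17, y=2, z=-2}
  after event 6 (t=21: SET x = 37): {x=37, y=2, z=-2}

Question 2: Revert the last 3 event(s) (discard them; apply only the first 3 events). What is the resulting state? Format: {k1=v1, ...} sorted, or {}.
Keep first 3 events (discard last 3):
  after event 1 (t=1: SET z = -7): {z=-7}
  after event 2 (t=4: DEC x by 2): {x=-2, z=-7}
  after event 3 (t=12: SET z = -2): {x=-2, z=-2}

Answer: {x=-2, z=-2}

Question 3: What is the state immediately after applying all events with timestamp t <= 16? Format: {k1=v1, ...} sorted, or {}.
Answer: {x=-2, y=2, z=-2}

Derivation:
Apply events with t <= 16 (4 events):
  after event 1 (t=1: SET z = -7): {z=-7}
  after event 2 (t=4: DEC x by 2): {x=-2, z=-7}
  after event 3 (t=12: SET z = -2): {x=-2, z=-2}
  after event 4 (t=16: INC y by 2): {x=-2, y=2, z=-2}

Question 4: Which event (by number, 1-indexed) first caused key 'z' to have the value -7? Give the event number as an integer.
Answer: 1

Derivation:
Looking for first event where z becomes -7:
  event 1: z (absent) -> -7  <-- first match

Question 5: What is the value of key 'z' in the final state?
Answer: -2

Derivation:
Track key 'z' through all 6 events:
  event 1 (t=1: SET z = -7): z (absent) -> -7
  event 2 (t=4: DEC x by 2): z unchanged
  event 3 (t=12: SET z = -2): z -7 -> -2
  event 4 (t=16: INC y by 2): z unchanged
  event 5 (t=17: DEC x by 15): z unchanged
  event 6 (t=21: SET x = 37): z unchanged
Final: z = -2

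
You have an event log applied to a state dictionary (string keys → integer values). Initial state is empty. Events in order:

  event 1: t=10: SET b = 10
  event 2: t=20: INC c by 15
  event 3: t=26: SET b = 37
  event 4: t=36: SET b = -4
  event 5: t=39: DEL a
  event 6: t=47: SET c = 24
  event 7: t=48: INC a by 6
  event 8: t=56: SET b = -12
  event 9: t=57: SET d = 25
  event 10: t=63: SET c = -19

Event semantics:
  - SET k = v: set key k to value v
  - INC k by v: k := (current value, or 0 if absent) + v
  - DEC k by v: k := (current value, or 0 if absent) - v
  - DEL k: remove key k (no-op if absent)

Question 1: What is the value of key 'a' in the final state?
Track key 'a' through all 10 events:
  event 1 (t=10: SET b = 10): a unchanged
  event 2 (t=20: INC c by 15): a unchanged
  event 3 (t=26: SET b = 37): a unchanged
  event 4 (t=36: SET b = -4): a unchanged
  event 5 (t=39: DEL a): a (absent) -> (absent)
  event 6 (t=47: SET c = 24): a unchanged
  event 7 (t=48: INC a by 6): a (absent) -> 6
  event 8 (t=56: SET b = -12): a unchanged
  event 9 (t=57: SET d = 25): a unchanged
  event 10 (t=63: SET c = -19): a unchanged
Final: a = 6

Answer: 6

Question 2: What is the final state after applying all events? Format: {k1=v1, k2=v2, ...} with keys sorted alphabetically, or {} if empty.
Answer: {a=6, b=-12, c=-19, d=25}

Derivation:
  after event 1 (t=10: SET b = 10): {b=10}
  after event 2 (t=20: INC c by 15): {b=10, c=15}
  after event 3 (t=26: SET b = 37): {b=37, c=15}
  after event 4 (t=36: SET b = -4): {b=-4, c=15}
  after event 5 (t=39: DEL a): {b=-4, c=15}
  after event 6 (t=47: SET c = 24): {b=-4, c=24}
  after event 7 (t=48: INC a by 6): {a=6, b=-4, c=24}
  after event 8 (t=56: SET b = -12): {a=6, b=-12, c=24}
  after event 9 (t=57: SET d = 25): {a=6, b=-12, c=24, d=25}
  after event 10 (t=63: SET c = -19): {a=6, b=-12, c=-19, d=25}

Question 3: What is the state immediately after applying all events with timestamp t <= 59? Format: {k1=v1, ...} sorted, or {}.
Apply events with t <= 59 (9 events):
  after event 1 (t=10: SET b = 10): {b=10}
  after event 2 (t=20: INC c by 15): {b=10, c=15}
  after event 3 (t=26: SET b = 37): {b=37, c=15}
  after event 4 (t=36: SET b = -4): {b=-4, c=15}
  after event 5 (t=39: DEL a): {b=-4, c=15}
  after event 6 (t=47: SET c = 24): {b=-4, c=24}
  after event 7 (t=48: INC a by 6): {a=6, b=-4, c=24}
  after event 8 (t=56: SET b = -12): {a=6, b=-12, c=24}
  after event 9 (t=57: SET d = 25): {a=6, b=-12, c=24, d=25}

Answer: {a=6, b=-12, c=24, d=25}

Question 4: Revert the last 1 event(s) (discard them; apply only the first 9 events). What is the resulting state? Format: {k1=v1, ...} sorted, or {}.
Answer: {a=6, b=-12, c=24, d=25}

Derivation:
Keep first 9 events (discard last 1):
  after event 1 (t=10: SET b = 10): {b=10}
  after event 2 (t=20: INC c by 15): {b=10, c=15}
  after event 3 (t=26: SET b = 37): {b=37, c=15}
  after event 4 (t=36: SET b = -4): {b=-4, c=15}
  after event 5 (t=39: DEL a): {b=-4, c=15}
  after event 6 (t=47: SET c = 24): {b=-4, c=24}
  after event 7 (t=48: INC a by 6): {a=6, b=-4, c=24}
  after event 8 (t=56: SET b = -12): {a=6, b=-12, c=24}
  after event 9 (t=57: SET d = 25): {a=6, b=-12, c=24, d=25}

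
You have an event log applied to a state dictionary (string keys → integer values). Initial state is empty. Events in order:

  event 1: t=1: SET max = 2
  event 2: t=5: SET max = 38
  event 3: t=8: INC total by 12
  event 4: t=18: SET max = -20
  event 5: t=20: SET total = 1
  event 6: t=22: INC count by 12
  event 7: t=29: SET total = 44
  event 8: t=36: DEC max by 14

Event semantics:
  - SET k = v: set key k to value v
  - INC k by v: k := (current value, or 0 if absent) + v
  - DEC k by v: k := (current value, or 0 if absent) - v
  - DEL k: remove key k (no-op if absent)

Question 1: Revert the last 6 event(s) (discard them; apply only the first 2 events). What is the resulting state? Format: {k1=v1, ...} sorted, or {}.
Answer: {max=38}

Derivation:
Keep first 2 events (discard last 6):
  after event 1 (t=1: SET max = 2): {max=2}
  after event 2 (t=5: SET max = 38): {max=38}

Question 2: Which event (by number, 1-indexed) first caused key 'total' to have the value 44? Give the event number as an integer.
Answer: 7

Derivation:
Looking for first event where total becomes 44:
  event 3: total = 12
  event 4: total = 12
  event 5: total = 1
  event 6: total = 1
  event 7: total 1 -> 44  <-- first match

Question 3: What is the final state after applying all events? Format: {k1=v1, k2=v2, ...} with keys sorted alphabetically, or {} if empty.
  after event 1 (t=1: SET max = 2): {max=2}
  after event 2 (t=5: SET max = 38): {max=38}
  after event 3 (t=8: INC total by 12): {max=38, total=12}
  after event 4 (t=18: SET max = -20): {max=-20, total=12}
  after event 5 (t=20: SET total = 1): {max=-20, total=1}
  after event 6 (t=22: INC count by 12): {count=12, max=-20, total=1}
  after event 7 (t=29: SET total = 44): {count=12, max=-20, total=44}
  after event 8 (t=36: DEC max by 14): {count=12, max=-34, total=44}

Answer: {count=12, max=-34, total=44}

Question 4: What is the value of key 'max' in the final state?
Track key 'max' through all 8 events:
  event 1 (t=1: SET max = 2): max (absent) -> 2
  event 2 (t=5: SET max = 38): max 2 -> 38
  event 3 (t=8: INC total by 12): max unchanged
  event 4 (t=18: SET max = -20): max 38 -> -20
  event 5 (t=20: SET total = 1): max unchanged
  event 6 (t=22: INC count by 12): max unchanged
  event 7 (t=29: SET total = 44): max unchanged
  event 8 (t=36: DEC max by 14): max -20 -> -34
Final: max = -34

Answer: -34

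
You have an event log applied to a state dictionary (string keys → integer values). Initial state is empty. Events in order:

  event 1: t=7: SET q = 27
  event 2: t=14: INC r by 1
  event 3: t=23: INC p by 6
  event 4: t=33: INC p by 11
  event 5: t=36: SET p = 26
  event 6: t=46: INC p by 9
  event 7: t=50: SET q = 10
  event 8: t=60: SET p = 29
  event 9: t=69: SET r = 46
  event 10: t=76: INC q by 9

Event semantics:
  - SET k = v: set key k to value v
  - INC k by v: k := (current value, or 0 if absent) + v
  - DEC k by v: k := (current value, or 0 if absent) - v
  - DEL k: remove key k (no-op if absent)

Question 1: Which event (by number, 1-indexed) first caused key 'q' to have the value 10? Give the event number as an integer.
Looking for first event where q becomes 10:
  event 1: q = 27
  event 2: q = 27
  event 3: q = 27
  event 4: q = 27
  event 5: q = 27
  event 6: q = 27
  event 7: q 27 -> 10  <-- first match

Answer: 7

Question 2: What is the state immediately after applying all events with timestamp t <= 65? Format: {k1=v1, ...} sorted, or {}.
Answer: {p=29, q=10, r=1}

Derivation:
Apply events with t <= 65 (8 events):
  after event 1 (t=7: SET q = 27): {q=27}
  after event 2 (t=14: INC r by 1): {q=27, r=1}
  after event 3 (t=23: INC p by 6): {p=6, q=27, r=1}
  after event 4 (t=33: INC p by 11): {p=17, q=27, r=1}
  after event 5 (t=36: SET p = 26): {p=26, q=27, r=1}
  after event 6 (t=46: INC p by 9): {p=35, q=27, r=1}
  after event 7 (t=50: SET q = 10): {p=35, q=10, r=1}
  after event 8 (t=60: SET p = 29): {p=29, q=10, r=1}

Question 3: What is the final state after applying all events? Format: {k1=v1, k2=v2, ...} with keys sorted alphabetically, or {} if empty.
Answer: {p=29, q=19, r=46}

Derivation:
  after event 1 (t=7: SET q = 27): {q=27}
  after event 2 (t=14: INC r by 1): {q=27, r=1}
  after event 3 (t=23: INC p by 6): {p=6, q=27, r=1}
  after event 4 (t=33: INC p by 11): {p=17, q=27, r=1}
  after event 5 (t=36: SET p = 26): {p=26, q=27, r=1}
  after event 6 (t=46: INC p by 9): {p=35, q=27, r=1}
  after event 7 (t=50: SET q = 10): {p=35, q=10, r=1}
  after event 8 (t=60: SET p = 29): {p=29, q=10, r=1}
  after event 9 (t=69: SET r = 46): {p=29, q=10, r=46}
  after event 10 (t=76: INC q by 9): {p=29, q=19, r=46}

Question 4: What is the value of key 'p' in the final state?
Answer: 29

Derivation:
Track key 'p' through all 10 events:
  event 1 (t=7: SET q = 27): p unchanged
  event 2 (t=14: INC r by 1): p unchanged
  event 3 (t=23: INC p by 6): p (absent) -> 6
  event 4 (t=33: INC p by 11): p 6 -> 17
  event 5 (t=36: SET p = 26): p 17 -> 26
  event 6 (t=46: INC p by 9): p 26 -> 35
  event 7 (t=50: SET q = 10): p unchanged
  event 8 (t=60: SET p = 29): p 35 -> 29
  event 9 (t=69: SET r = 46): p unchanged
  event 10 (t=76: INC q by 9): p unchanged
Final: p = 29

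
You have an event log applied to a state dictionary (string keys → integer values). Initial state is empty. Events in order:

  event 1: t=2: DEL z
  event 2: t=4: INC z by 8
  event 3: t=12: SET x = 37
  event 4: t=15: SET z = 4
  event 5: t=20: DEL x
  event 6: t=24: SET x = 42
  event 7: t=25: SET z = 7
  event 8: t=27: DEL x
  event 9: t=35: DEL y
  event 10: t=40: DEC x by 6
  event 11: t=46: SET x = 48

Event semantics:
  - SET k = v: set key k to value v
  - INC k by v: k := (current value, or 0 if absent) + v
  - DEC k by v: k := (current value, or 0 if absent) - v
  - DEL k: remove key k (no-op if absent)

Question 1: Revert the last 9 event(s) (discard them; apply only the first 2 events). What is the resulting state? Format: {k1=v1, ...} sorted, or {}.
Keep first 2 events (discard last 9):
  after event 1 (t=2: DEL z): {}
  after event 2 (t=4: INC z by 8): {z=8}

Answer: {z=8}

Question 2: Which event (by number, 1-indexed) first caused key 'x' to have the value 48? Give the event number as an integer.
Looking for first event where x becomes 48:
  event 3: x = 37
  event 4: x = 37
  event 5: x = (absent)
  event 6: x = 42
  event 7: x = 42
  event 8: x = (absent)
  event 10: x = -6
  event 11: x -6 -> 48  <-- first match

Answer: 11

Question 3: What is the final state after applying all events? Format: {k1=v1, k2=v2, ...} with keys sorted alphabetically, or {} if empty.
  after event 1 (t=2: DEL z): {}
  after event 2 (t=4: INC z by 8): {z=8}
  after event 3 (t=12: SET x = 37): {x=37, z=8}
  after event 4 (t=15: SET z = 4): {x=37, z=4}
  after event 5 (t=20: DEL x): {z=4}
  after event 6 (t=24: SET x = 42): {x=42, z=4}
  after event 7 (t=25: SET z = 7): {x=42, z=7}
  after event 8 (t=27: DEL x): {z=7}
  after event 9 (t=35: DEL y): {z=7}
  after event 10 (t=40: DEC x by 6): {x=-6, z=7}
  after event 11 (t=46: SET x = 48): {x=48, z=7}

Answer: {x=48, z=7}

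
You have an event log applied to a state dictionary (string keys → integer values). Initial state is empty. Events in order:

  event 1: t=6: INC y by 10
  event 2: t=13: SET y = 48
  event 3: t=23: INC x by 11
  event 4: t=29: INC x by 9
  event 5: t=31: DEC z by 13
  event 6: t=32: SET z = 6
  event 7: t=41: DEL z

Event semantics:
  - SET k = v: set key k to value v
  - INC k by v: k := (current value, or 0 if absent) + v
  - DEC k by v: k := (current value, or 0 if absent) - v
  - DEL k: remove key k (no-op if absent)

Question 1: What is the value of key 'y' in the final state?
Answer: 48

Derivation:
Track key 'y' through all 7 events:
  event 1 (t=6: INC y by 10): y (absent) -> 10
  event 2 (t=13: SET y = 48): y 10 -> 48
  event 3 (t=23: INC x by 11): y unchanged
  event 4 (t=29: INC x by 9): y unchanged
  event 5 (t=31: DEC z by 13): y unchanged
  event 6 (t=32: SET z = 6): y unchanged
  event 7 (t=41: DEL z): y unchanged
Final: y = 48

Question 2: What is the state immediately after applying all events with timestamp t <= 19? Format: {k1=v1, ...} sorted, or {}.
Answer: {y=48}

Derivation:
Apply events with t <= 19 (2 events):
  after event 1 (t=6: INC y by 10): {y=10}
  after event 2 (t=13: SET y = 48): {y=48}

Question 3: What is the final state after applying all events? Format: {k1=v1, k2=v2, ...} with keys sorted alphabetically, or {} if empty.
Answer: {x=20, y=48}

Derivation:
  after event 1 (t=6: INC y by 10): {y=10}
  after event 2 (t=13: SET y = 48): {y=48}
  after event 3 (t=23: INC x by 11): {x=11, y=48}
  after event 4 (t=29: INC x by 9): {x=20, y=48}
  after event 5 (t=31: DEC z by 13): {x=20, y=48, z=-13}
  after event 6 (t=32: SET z = 6): {x=20, y=48, z=6}
  after event 7 (t=41: DEL z): {x=20, y=48}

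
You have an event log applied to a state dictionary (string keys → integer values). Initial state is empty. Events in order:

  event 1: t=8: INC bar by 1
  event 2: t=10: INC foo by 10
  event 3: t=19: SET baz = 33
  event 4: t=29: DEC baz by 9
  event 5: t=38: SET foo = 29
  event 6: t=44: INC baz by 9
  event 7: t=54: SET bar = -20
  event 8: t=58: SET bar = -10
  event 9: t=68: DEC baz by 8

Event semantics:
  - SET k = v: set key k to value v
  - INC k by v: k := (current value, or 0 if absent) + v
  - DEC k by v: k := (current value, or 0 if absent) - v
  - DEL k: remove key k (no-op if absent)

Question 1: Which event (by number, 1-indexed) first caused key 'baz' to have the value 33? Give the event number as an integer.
Looking for first event where baz becomes 33:
  event 3: baz (absent) -> 33  <-- first match

Answer: 3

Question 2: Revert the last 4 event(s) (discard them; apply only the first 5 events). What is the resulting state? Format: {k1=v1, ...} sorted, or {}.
Keep first 5 events (discard last 4):
  after event 1 (t=8: INC bar by 1): {bar=1}
  after event 2 (t=10: INC foo by 10): {bar=1, foo=10}
  after event 3 (t=19: SET baz = 33): {bar=1, baz=33, foo=10}
  after event 4 (t=29: DEC baz by 9): {bar=1, baz=24, foo=10}
  after event 5 (t=38: SET foo = 29): {bar=1, baz=24, foo=29}

Answer: {bar=1, baz=24, foo=29}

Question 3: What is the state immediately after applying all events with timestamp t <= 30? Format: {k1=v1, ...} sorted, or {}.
Apply events with t <= 30 (4 events):
  after event 1 (t=8: INC bar by 1): {bar=1}
  after event 2 (t=10: INC foo by 10): {bar=1, foo=10}
  after event 3 (t=19: SET baz = 33): {bar=1, baz=33, foo=10}
  after event 4 (t=29: DEC baz by 9): {bar=1, baz=24, foo=10}

Answer: {bar=1, baz=24, foo=10}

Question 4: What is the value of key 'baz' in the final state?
Answer: 25

Derivation:
Track key 'baz' through all 9 events:
  event 1 (t=8: INC bar by 1): baz unchanged
  event 2 (t=10: INC foo by 10): baz unchanged
  event 3 (t=19: SET baz = 33): baz (absent) -> 33
  event 4 (t=29: DEC baz by 9): baz 33 -> 24
  event 5 (t=38: SET foo = 29): baz unchanged
  event 6 (t=44: INC baz by 9): baz 24 -> 33
  event 7 (t=54: SET bar = -20): baz unchanged
  event 8 (t=58: SET bar = -10): baz unchanged
  event 9 (t=68: DEC baz by 8): baz 33 -> 25
Final: baz = 25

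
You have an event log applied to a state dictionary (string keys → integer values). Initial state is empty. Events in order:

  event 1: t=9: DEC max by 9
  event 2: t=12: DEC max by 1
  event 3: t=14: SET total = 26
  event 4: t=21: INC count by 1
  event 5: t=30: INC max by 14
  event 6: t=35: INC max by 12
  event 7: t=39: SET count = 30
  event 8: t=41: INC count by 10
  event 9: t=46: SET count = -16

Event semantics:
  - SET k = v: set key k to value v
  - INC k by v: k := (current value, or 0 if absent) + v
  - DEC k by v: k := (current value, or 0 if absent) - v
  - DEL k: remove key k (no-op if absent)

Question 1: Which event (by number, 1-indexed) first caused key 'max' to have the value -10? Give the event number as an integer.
Looking for first event where max becomes -10:
  event 1: max = -9
  event 2: max -9 -> -10  <-- first match

Answer: 2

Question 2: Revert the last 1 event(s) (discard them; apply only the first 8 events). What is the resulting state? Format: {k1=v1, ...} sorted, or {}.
Answer: {count=40, max=16, total=26}

Derivation:
Keep first 8 events (discard last 1):
  after event 1 (t=9: DEC max by 9): {max=-9}
  after event 2 (t=12: DEC max by 1): {max=-10}
  after event 3 (t=14: SET total = 26): {max=-10, total=26}
  after event 4 (t=21: INC count by 1): {count=1, max=-10, total=26}
  after event 5 (t=30: INC max by 14): {count=1, max=4, total=26}
  after event 6 (t=35: INC max by 12): {count=1, max=16, total=26}
  after event 7 (t=39: SET count = 30): {count=30, max=16, total=26}
  after event 8 (t=41: INC count by 10): {count=40, max=16, total=26}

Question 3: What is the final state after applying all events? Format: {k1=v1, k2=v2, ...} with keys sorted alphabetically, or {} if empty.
Answer: {count=-16, max=16, total=26}

Derivation:
  after event 1 (t=9: DEC max by 9): {max=-9}
  after event 2 (t=12: DEC max by 1): {max=-10}
  after event 3 (t=14: SET total = 26): {max=-10, total=26}
  after event 4 (t=21: INC count by 1): {count=1, max=-10, total=26}
  after event 5 (t=30: INC max by 14): {count=1, max=4, total=26}
  after event 6 (t=35: INC max by 12): {count=1, max=16, total=26}
  after event 7 (t=39: SET count = 30): {count=30, max=16, total=26}
  after event 8 (t=41: INC count by 10): {count=40, max=16, total=26}
  after event 9 (t=46: SET count = -16): {count=-16, max=16, total=26}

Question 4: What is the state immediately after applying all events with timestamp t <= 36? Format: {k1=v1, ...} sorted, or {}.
Answer: {count=1, max=16, total=26}

Derivation:
Apply events with t <= 36 (6 events):
  after event 1 (t=9: DEC max by 9): {max=-9}
  after event 2 (t=12: DEC max by 1): {max=-10}
  after event 3 (t=14: SET total = 26): {max=-10, total=26}
  after event 4 (t=21: INC count by 1): {count=1, max=-10, total=26}
  after event 5 (t=30: INC max by 14): {count=1, max=4, total=26}
  after event 6 (t=35: INC max by 12): {count=1, max=16, total=26}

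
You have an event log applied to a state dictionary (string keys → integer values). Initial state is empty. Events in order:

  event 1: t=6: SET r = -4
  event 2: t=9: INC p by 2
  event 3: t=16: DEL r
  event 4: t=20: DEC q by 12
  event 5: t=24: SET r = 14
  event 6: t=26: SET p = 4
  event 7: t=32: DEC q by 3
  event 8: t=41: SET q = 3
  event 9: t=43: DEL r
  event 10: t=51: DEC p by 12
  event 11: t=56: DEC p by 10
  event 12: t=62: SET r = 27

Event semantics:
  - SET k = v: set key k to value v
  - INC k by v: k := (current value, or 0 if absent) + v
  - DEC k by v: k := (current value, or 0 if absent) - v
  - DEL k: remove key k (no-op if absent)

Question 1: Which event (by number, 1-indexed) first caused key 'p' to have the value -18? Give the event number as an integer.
Looking for first event where p becomes -18:
  event 2: p = 2
  event 3: p = 2
  event 4: p = 2
  event 5: p = 2
  event 6: p = 4
  event 7: p = 4
  event 8: p = 4
  event 9: p = 4
  event 10: p = -8
  event 11: p -8 -> -18  <-- first match

Answer: 11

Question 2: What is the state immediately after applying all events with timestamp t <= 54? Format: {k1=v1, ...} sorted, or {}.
Apply events with t <= 54 (10 events):
  after event 1 (t=6: SET r = -4): {r=-4}
  after event 2 (t=9: INC p by 2): {p=2, r=-4}
  after event 3 (t=16: DEL r): {p=2}
  after event 4 (t=20: DEC q by 12): {p=2, q=-12}
  after event 5 (t=24: SET r = 14): {p=2, q=-12, r=14}
  after event 6 (t=26: SET p = 4): {p=4, q=-12, r=14}
  after event 7 (t=32: DEC q by 3): {p=4, q=-15, r=14}
  after event 8 (t=41: SET q = 3): {p=4, q=3, r=14}
  after event 9 (t=43: DEL r): {p=4, q=3}
  after event 10 (t=51: DEC p by 12): {p=-8, q=3}

Answer: {p=-8, q=3}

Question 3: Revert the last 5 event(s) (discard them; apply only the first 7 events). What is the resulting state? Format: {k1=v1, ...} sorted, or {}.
Answer: {p=4, q=-15, r=14}

Derivation:
Keep first 7 events (discard last 5):
  after event 1 (t=6: SET r = -4): {r=-4}
  after event 2 (t=9: INC p by 2): {p=2, r=-4}
  after event 3 (t=16: DEL r): {p=2}
  after event 4 (t=20: DEC q by 12): {p=2, q=-12}
  after event 5 (t=24: SET r = 14): {p=2, q=-12, r=14}
  after event 6 (t=26: SET p = 4): {p=4, q=-12, r=14}
  after event 7 (t=32: DEC q by 3): {p=4, q=-15, r=14}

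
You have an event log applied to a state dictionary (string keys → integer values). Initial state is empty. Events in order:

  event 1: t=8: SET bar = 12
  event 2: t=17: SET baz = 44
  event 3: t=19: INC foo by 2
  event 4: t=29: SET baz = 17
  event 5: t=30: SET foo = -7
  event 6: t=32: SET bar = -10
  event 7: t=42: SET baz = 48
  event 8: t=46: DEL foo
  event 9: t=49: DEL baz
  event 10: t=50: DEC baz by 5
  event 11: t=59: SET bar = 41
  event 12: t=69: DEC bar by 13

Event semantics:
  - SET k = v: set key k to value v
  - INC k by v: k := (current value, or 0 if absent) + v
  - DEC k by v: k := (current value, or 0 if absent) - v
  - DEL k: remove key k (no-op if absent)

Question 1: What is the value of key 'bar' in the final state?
Track key 'bar' through all 12 events:
  event 1 (t=8: SET bar = 12): bar (absent) -> 12
  event 2 (t=17: SET baz = 44): bar unchanged
  event 3 (t=19: INC foo by 2): bar unchanged
  event 4 (t=29: SET baz = 17): bar unchanged
  event 5 (t=30: SET foo = -7): bar unchanged
  event 6 (t=32: SET bar = -10): bar 12 -> -10
  event 7 (t=42: SET baz = 48): bar unchanged
  event 8 (t=46: DEL foo): bar unchanged
  event 9 (t=49: DEL baz): bar unchanged
  event 10 (t=50: DEC baz by 5): bar unchanged
  event 11 (t=59: SET bar = 41): bar -10 -> 41
  event 12 (t=69: DEC bar by 13): bar 41 -> 28
Final: bar = 28

Answer: 28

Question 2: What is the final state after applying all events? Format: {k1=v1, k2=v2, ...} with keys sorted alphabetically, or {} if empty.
  after event 1 (t=8: SET bar = 12): {bar=12}
  after event 2 (t=17: SET baz = 44): {bar=12, baz=44}
  after event 3 (t=19: INC foo by 2): {bar=12, baz=44, foo=2}
  after event 4 (t=29: SET baz = 17): {bar=12, baz=17, foo=2}
  after event 5 (t=30: SET foo = -7): {bar=12, baz=17, foo=-7}
  after event 6 (t=32: SET bar = -10): {bar=-10, baz=17, foo=-7}
  after event 7 (t=42: SET baz = 48): {bar=-10, baz=48, foo=-7}
  after event 8 (t=46: DEL foo): {bar=-10, baz=48}
  after event 9 (t=49: DEL baz): {bar=-10}
  after event 10 (t=50: DEC baz by 5): {bar=-10, baz=-5}
  after event 11 (t=59: SET bar = 41): {bar=41, baz=-5}
  after event 12 (t=69: DEC bar by 13): {bar=28, baz=-5}

Answer: {bar=28, baz=-5}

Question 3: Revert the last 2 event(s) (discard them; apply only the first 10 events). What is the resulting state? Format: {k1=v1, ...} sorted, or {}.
Answer: {bar=-10, baz=-5}

Derivation:
Keep first 10 events (discard last 2):
  after event 1 (t=8: SET bar = 12): {bar=12}
  after event 2 (t=17: SET baz = 44): {bar=12, baz=44}
  after event 3 (t=19: INC foo by 2): {bar=12, baz=44, foo=2}
  after event 4 (t=29: SET baz = 17): {bar=12, baz=17, foo=2}
  after event 5 (t=30: SET foo = -7): {bar=12, baz=17, foo=-7}
  after event 6 (t=32: SET bar = -10): {bar=-10, baz=17, foo=-7}
  after event 7 (t=42: SET baz = 48): {bar=-10, baz=48, foo=-7}
  after event 8 (t=46: DEL foo): {bar=-10, baz=48}
  after event 9 (t=49: DEL baz): {bar=-10}
  after event 10 (t=50: DEC baz by 5): {bar=-10, baz=-5}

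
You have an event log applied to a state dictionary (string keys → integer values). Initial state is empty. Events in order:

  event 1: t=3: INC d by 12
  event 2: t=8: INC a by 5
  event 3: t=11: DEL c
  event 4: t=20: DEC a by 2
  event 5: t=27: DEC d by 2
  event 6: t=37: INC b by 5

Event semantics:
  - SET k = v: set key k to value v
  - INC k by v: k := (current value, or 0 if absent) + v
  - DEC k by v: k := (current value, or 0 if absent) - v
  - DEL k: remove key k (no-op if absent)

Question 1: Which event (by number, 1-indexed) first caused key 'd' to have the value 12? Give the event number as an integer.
Answer: 1

Derivation:
Looking for first event where d becomes 12:
  event 1: d (absent) -> 12  <-- first match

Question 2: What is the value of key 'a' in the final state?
Track key 'a' through all 6 events:
  event 1 (t=3: INC d by 12): a unchanged
  event 2 (t=8: INC a by 5): a (absent) -> 5
  event 3 (t=11: DEL c): a unchanged
  event 4 (t=20: DEC a by 2): a 5 -> 3
  event 5 (t=27: DEC d by 2): a unchanged
  event 6 (t=37: INC b by 5): a unchanged
Final: a = 3

Answer: 3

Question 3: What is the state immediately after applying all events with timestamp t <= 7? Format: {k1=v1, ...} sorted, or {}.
Apply events with t <= 7 (1 events):
  after event 1 (t=3: INC d by 12): {d=12}

Answer: {d=12}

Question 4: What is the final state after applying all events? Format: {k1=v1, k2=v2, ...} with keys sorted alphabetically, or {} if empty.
  after event 1 (t=3: INC d by 12): {d=12}
  after event 2 (t=8: INC a by 5): {a=5, d=12}
  after event 3 (t=11: DEL c): {a=5, d=12}
  after event 4 (t=20: DEC a by 2): {a=3, d=12}
  after event 5 (t=27: DEC d by 2): {a=3, d=10}
  after event 6 (t=37: INC b by 5): {a=3, b=5, d=10}

Answer: {a=3, b=5, d=10}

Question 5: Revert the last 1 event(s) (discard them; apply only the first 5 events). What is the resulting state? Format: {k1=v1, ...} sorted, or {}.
Keep first 5 events (discard last 1):
  after event 1 (t=3: INC d by 12): {d=12}
  after event 2 (t=8: INC a by 5): {a=5, d=12}
  after event 3 (t=11: DEL c): {a=5, d=12}
  after event 4 (t=20: DEC a by 2): {a=3, d=12}
  after event 5 (t=27: DEC d by 2): {a=3, d=10}

Answer: {a=3, d=10}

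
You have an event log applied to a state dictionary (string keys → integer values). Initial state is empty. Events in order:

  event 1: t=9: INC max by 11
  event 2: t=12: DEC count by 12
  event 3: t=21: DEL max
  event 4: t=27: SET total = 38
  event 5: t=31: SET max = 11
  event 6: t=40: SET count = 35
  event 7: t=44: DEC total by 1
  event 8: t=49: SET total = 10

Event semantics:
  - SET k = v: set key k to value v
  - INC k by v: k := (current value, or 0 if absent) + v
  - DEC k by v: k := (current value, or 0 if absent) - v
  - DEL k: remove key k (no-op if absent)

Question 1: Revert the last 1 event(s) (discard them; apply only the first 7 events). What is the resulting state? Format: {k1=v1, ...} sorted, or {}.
Answer: {count=35, max=11, total=37}

Derivation:
Keep first 7 events (discard last 1):
  after event 1 (t=9: INC max by 11): {max=11}
  after event 2 (t=12: DEC count by 12): {count=-12, max=11}
  after event 3 (t=21: DEL max): {count=-12}
  after event 4 (t=27: SET total = 38): {count=-12, total=38}
  after event 5 (t=31: SET max = 11): {count=-12, max=11, total=38}
  after event 6 (t=40: SET count = 35): {count=35, max=11, total=38}
  after event 7 (t=44: DEC total by 1): {count=35, max=11, total=37}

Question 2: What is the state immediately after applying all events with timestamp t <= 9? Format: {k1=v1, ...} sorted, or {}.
Apply events with t <= 9 (1 events):
  after event 1 (t=9: INC max by 11): {max=11}

Answer: {max=11}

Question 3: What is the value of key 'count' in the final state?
Track key 'count' through all 8 events:
  event 1 (t=9: INC max by 11): count unchanged
  event 2 (t=12: DEC count by 12): count (absent) -> -12
  event 3 (t=21: DEL max): count unchanged
  event 4 (t=27: SET total = 38): count unchanged
  event 5 (t=31: SET max = 11): count unchanged
  event 6 (t=40: SET count = 35): count -12 -> 35
  event 7 (t=44: DEC total by 1): count unchanged
  event 8 (t=49: SET total = 10): count unchanged
Final: count = 35

Answer: 35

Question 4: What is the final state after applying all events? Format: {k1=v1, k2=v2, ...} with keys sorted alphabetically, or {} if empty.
  after event 1 (t=9: INC max by 11): {max=11}
  after event 2 (t=12: DEC count by 12): {count=-12, max=11}
  after event 3 (t=21: DEL max): {count=-12}
  after event 4 (t=27: SET total = 38): {count=-12, total=38}
  after event 5 (t=31: SET max = 11): {count=-12, max=11, total=38}
  after event 6 (t=40: SET count = 35): {count=35, max=11, total=38}
  after event 7 (t=44: DEC total by 1): {count=35, max=11, total=37}
  after event 8 (t=49: SET total = 10): {count=35, max=11, total=10}

Answer: {count=35, max=11, total=10}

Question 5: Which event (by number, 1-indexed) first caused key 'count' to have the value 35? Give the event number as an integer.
Answer: 6

Derivation:
Looking for first event where count becomes 35:
  event 2: count = -12
  event 3: count = -12
  event 4: count = -12
  event 5: count = -12
  event 6: count -12 -> 35  <-- first match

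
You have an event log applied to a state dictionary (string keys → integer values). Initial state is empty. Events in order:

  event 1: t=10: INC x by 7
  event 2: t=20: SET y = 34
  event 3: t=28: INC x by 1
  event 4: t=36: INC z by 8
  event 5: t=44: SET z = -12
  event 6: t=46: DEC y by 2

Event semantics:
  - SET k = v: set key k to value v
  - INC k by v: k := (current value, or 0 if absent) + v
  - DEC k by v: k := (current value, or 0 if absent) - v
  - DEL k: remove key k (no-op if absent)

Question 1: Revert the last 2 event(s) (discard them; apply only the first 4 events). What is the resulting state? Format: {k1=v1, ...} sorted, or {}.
Keep first 4 events (discard last 2):
  after event 1 (t=10: INC x by 7): {x=7}
  after event 2 (t=20: SET y = 34): {x=7, y=34}
  after event 3 (t=28: INC x by 1): {x=8, y=34}
  after event 4 (t=36: INC z by 8): {x=8, y=34, z=8}

Answer: {x=8, y=34, z=8}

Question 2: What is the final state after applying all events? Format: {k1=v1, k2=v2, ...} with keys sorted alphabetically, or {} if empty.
Answer: {x=8, y=32, z=-12}

Derivation:
  after event 1 (t=10: INC x by 7): {x=7}
  after event 2 (t=20: SET y = 34): {x=7, y=34}
  after event 3 (t=28: INC x by 1): {x=8, y=34}
  after event 4 (t=36: INC z by 8): {x=8, y=34, z=8}
  after event 5 (t=44: SET z = -12): {x=8, y=34, z=-12}
  after event 6 (t=46: DEC y by 2): {x=8, y=32, z=-12}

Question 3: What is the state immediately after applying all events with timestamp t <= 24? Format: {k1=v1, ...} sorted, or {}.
Answer: {x=7, y=34}

Derivation:
Apply events with t <= 24 (2 events):
  after event 1 (t=10: INC x by 7): {x=7}
  after event 2 (t=20: SET y = 34): {x=7, y=34}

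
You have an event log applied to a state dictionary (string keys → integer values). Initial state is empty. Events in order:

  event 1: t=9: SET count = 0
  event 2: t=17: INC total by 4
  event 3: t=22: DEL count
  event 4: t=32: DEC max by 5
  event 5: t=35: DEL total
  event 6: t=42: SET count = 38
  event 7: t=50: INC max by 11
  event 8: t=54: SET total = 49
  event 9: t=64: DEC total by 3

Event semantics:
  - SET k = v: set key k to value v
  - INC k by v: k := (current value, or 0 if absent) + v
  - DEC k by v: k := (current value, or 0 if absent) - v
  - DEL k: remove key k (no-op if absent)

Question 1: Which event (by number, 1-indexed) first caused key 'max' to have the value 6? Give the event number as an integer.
Answer: 7

Derivation:
Looking for first event where max becomes 6:
  event 4: max = -5
  event 5: max = -5
  event 6: max = -5
  event 7: max -5 -> 6  <-- first match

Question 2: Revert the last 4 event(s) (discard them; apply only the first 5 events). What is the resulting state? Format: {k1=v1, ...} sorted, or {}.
Answer: {max=-5}

Derivation:
Keep first 5 events (discard last 4):
  after event 1 (t=9: SET count = 0): {count=0}
  after event 2 (t=17: INC total by 4): {count=0, total=4}
  after event 3 (t=22: DEL count): {total=4}
  after event 4 (t=32: DEC max by 5): {max=-5, total=4}
  after event 5 (t=35: DEL total): {max=-5}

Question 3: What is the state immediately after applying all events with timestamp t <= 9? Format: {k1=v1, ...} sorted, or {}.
Apply events with t <= 9 (1 events):
  after event 1 (t=9: SET count = 0): {count=0}

Answer: {count=0}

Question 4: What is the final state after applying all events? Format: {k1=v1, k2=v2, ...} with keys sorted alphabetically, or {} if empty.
  after event 1 (t=9: SET count = 0): {count=0}
  after event 2 (t=17: INC total by 4): {count=0, total=4}
  after event 3 (t=22: DEL count): {total=4}
  after event 4 (t=32: DEC max by 5): {max=-5, total=4}
  after event 5 (t=35: DEL total): {max=-5}
  after event 6 (t=42: SET count = 38): {count=38, max=-5}
  after event 7 (t=50: INC max by 11): {count=38, max=6}
  after event 8 (t=54: SET total = 49): {count=38, max=6, total=49}
  after event 9 (t=64: DEC total by 3): {count=38, max=6, total=46}

Answer: {count=38, max=6, total=46}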